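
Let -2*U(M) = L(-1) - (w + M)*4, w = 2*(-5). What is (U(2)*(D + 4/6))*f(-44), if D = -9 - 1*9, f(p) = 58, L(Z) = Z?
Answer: 46748/3 ≈ 15583.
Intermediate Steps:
w = -10
D = -18 (D = -9 - 9 = -18)
U(M) = -39/2 + 2*M (U(M) = -(-1 - (-10 + M)*4)/2 = -(-1 - (-40 + 4*M))/2 = -(-1 + (40 - 4*M))/2 = -(39 - 4*M)/2 = -39/2 + 2*M)
(U(2)*(D + 4/6))*f(-44) = ((-39/2 + 2*2)*(-18 + 4/6))*58 = ((-39/2 + 4)*(-18 + 4*(1/6)))*58 = -31*(-18 + 2/3)/2*58 = -31/2*(-52/3)*58 = (806/3)*58 = 46748/3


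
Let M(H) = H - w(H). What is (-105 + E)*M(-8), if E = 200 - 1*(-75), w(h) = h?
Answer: 0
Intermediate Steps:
M(H) = 0 (M(H) = H - H = 0)
E = 275 (E = 200 + 75 = 275)
(-105 + E)*M(-8) = (-105 + 275)*0 = 170*0 = 0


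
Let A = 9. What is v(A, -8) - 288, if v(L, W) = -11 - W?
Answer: -291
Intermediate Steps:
v(A, -8) - 288 = (-11 - 1*(-8)) - 288 = (-11 + 8) - 288 = -3 - 288 = -291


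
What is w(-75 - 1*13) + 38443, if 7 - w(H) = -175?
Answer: 38625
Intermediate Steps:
w(H) = 182 (w(H) = 7 - 1*(-175) = 7 + 175 = 182)
w(-75 - 1*13) + 38443 = 182 + 38443 = 38625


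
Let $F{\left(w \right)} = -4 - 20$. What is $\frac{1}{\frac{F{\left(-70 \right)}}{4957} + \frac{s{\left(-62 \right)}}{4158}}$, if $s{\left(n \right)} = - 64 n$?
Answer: $\frac{10305603}{9784792} \approx 1.0532$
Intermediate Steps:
$F{\left(w \right)} = -24$ ($F{\left(w \right)} = -4 - 20 = -24$)
$\frac{1}{\frac{F{\left(-70 \right)}}{4957} + \frac{s{\left(-62 \right)}}{4158}} = \frac{1}{- \frac{24}{4957} + \frac{\left(-64\right) \left(-62\right)}{4158}} = \frac{1}{\left(-24\right) \frac{1}{4957} + 3968 \cdot \frac{1}{4158}} = \frac{1}{- \frac{24}{4957} + \frac{1984}{2079}} = \frac{1}{\frac{9784792}{10305603}} = \frac{10305603}{9784792}$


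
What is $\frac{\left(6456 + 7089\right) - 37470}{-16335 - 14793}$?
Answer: $\frac{7975}{10376} \approx 0.7686$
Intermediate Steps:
$\frac{\left(6456 + 7089\right) - 37470}{-16335 - 14793} = \frac{13545 - 37470}{-31128} = \left(-23925\right) \left(- \frac{1}{31128}\right) = \frac{7975}{10376}$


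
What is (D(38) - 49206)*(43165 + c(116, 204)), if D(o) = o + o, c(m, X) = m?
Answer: -2126395530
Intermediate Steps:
D(o) = 2*o
(D(38) - 49206)*(43165 + c(116, 204)) = (2*38 - 49206)*(43165 + 116) = (76 - 49206)*43281 = -49130*43281 = -2126395530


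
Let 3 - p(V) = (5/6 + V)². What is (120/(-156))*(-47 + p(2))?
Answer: 9365/234 ≈ 40.021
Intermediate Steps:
p(V) = 3 - (⅚ + V)² (p(V) = 3 - (5/6 + V)² = 3 - (5*(⅙) + V)² = 3 - (⅚ + V)²)
(120/(-156))*(-47 + p(2)) = (120/(-156))*(-47 + (3 - (5 + 6*2)²/36)) = (120*(-1/156))*(-47 + (3 - (5 + 12)²/36)) = -10*(-47 + (3 - 1/36*17²))/13 = -10*(-47 + (3 - 1/36*289))/13 = -10*(-47 + (3 - 289/36))/13 = -10*(-47 - 181/36)/13 = -10/13*(-1873/36) = 9365/234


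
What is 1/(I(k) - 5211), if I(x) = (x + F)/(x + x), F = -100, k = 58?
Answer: -58/302259 ≈ -0.00019189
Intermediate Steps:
I(x) = (-100 + x)/(2*x) (I(x) = (x - 100)/(x + x) = (-100 + x)/((2*x)) = (-100 + x)*(1/(2*x)) = (-100 + x)/(2*x))
1/(I(k) - 5211) = 1/((½)*(-100 + 58)/58 - 5211) = 1/((½)*(1/58)*(-42) - 5211) = 1/(-21/58 - 5211) = 1/(-302259/58) = -58/302259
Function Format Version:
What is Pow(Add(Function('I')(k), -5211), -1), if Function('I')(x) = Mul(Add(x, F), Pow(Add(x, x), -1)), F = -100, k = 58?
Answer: Rational(-58, 302259) ≈ -0.00019189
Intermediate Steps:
Function('I')(x) = Mul(Rational(1, 2), Pow(x, -1), Add(-100, x)) (Function('I')(x) = Mul(Add(x, -100), Pow(Add(x, x), -1)) = Mul(Add(-100, x), Pow(Mul(2, x), -1)) = Mul(Add(-100, x), Mul(Rational(1, 2), Pow(x, -1))) = Mul(Rational(1, 2), Pow(x, -1), Add(-100, x)))
Pow(Add(Function('I')(k), -5211), -1) = Pow(Add(Mul(Rational(1, 2), Pow(58, -1), Add(-100, 58)), -5211), -1) = Pow(Add(Mul(Rational(1, 2), Rational(1, 58), -42), -5211), -1) = Pow(Add(Rational(-21, 58), -5211), -1) = Pow(Rational(-302259, 58), -1) = Rational(-58, 302259)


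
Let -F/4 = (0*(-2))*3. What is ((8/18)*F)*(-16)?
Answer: 0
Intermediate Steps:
F = 0 (F = -4*0*(-2)*3 = -0*3 = -4*0 = 0)
((8/18)*F)*(-16) = ((8/18)*0)*(-16) = ((8*(1/18))*0)*(-16) = ((4/9)*0)*(-16) = 0*(-16) = 0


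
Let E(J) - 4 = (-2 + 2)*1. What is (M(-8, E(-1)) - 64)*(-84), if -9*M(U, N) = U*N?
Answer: 15232/3 ≈ 5077.3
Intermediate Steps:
E(J) = 4 (E(J) = 4 + (-2 + 2)*1 = 4 + 0*1 = 4 + 0 = 4)
M(U, N) = -N*U/9 (M(U, N) = -U*N/9 = -N*U/9)
(M(-8, E(-1)) - 64)*(-84) = (-1/9*4*(-8) - 64)*(-84) = (32/9 - 64)*(-84) = -544/9*(-84) = 15232/3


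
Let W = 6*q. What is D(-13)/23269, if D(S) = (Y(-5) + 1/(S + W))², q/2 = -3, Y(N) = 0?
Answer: 1/55868869 ≈ 1.7899e-8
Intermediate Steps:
q = -6 (q = 2*(-3) = -6)
W = -36 (W = 6*(-6) = -36)
D(S) = (-36 + S)⁻² (D(S) = (0 + 1/(S - 36))² = (0 + 1/(-36 + S))² = (1/(-36 + S))² = (-36 + S)⁻²)
D(-13)/23269 = 1/((-36 - 13)²*23269) = (1/23269)/(-49)² = (1/2401)*(1/23269) = 1/55868869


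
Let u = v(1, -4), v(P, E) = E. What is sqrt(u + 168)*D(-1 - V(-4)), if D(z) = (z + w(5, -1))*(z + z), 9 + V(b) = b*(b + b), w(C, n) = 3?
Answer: 2016*sqrt(41) ≈ 12909.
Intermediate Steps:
u = -4
V(b) = -9 + 2*b**2 (V(b) = -9 + b*(b + b) = -9 + b*(2*b) = -9 + 2*b**2)
D(z) = 2*z*(3 + z) (D(z) = (z + 3)*(z + z) = (3 + z)*(2*z) = 2*z*(3 + z))
sqrt(u + 168)*D(-1 - V(-4)) = sqrt(-4 + 168)*(2*(-1 - (-9 + 2*(-4)**2))*(3 + (-1 - (-9 + 2*(-4)**2)))) = sqrt(164)*(2*(-1 - (-9 + 2*16))*(3 + (-1 - (-9 + 2*16)))) = (2*sqrt(41))*(2*(-1 - (-9 + 32))*(3 + (-1 - (-9 + 32)))) = (2*sqrt(41))*(2*(-1 - 1*23)*(3 + (-1 - 1*23))) = (2*sqrt(41))*(2*(-1 - 23)*(3 + (-1 - 23))) = (2*sqrt(41))*(2*(-24)*(3 - 24)) = (2*sqrt(41))*(2*(-24)*(-21)) = (2*sqrt(41))*1008 = 2016*sqrt(41)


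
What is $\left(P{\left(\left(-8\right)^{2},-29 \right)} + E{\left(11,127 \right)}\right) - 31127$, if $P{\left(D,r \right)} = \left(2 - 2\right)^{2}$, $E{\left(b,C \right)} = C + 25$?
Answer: $-30975$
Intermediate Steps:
$E{\left(b,C \right)} = 25 + C$
$P{\left(D,r \right)} = 0$ ($P{\left(D,r \right)} = 0^{2} = 0$)
$\left(P{\left(\left(-8\right)^{2},-29 \right)} + E{\left(11,127 \right)}\right) - 31127 = \left(0 + \left(25 + 127\right)\right) - 31127 = \left(0 + 152\right) - 31127 = 152 - 31127 = -30975$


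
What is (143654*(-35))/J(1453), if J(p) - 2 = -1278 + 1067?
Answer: 5027890/209 ≈ 24057.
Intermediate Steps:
J(p) = -209 (J(p) = 2 + (-1278 + 1067) = 2 - 211 = -209)
(143654*(-35))/J(1453) = (143654*(-35))/(-209) = -5027890*(-1/209) = 5027890/209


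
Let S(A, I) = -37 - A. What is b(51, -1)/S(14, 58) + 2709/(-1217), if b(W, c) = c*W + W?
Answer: -2709/1217 ≈ -2.2260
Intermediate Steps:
b(W, c) = W + W*c (b(W, c) = W*c + W = W + W*c)
b(51, -1)/S(14, 58) + 2709/(-1217) = (51*(1 - 1))/(-37 - 1*14) + 2709/(-1217) = (51*0)/(-37 - 14) + 2709*(-1/1217) = 0/(-51) - 2709/1217 = 0*(-1/51) - 2709/1217 = 0 - 2709/1217 = -2709/1217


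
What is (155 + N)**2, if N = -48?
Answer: 11449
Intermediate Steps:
(155 + N)**2 = (155 - 48)**2 = 107**2 = 11449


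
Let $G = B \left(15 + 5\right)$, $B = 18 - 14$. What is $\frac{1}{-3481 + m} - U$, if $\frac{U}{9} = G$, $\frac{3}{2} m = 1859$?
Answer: $- \frac{4842003}{6725} \approx -720.0$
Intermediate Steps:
$m = \frac{3718}{3}$ ($m = \frac{2}{3} \cdot 1859 = \frac{3718}{3} \approx 1239.3$)
$B = 4$
$G = 80$ ($G = 4 \left(15 + 5\right) = 4 \cdot 20 = 80$)
$U = 720$ ($U = 9 \cdot 80 = 720$)
$\frac{1}{-3481 + m} - U = \frac{1}{-3481 + \frac{3718}{3}} - 720 = \frac{1}{- \frac{6725}{3}} - 720 = - \frac{3}{6725} - 720 = - \frac{4842003}{6725}$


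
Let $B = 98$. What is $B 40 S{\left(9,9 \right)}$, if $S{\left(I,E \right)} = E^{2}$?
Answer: $317520$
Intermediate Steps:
$B 40 S{\left(9,9 \right)} = 98 \cdot 40 \cdot 9^{2} = 3920 \cdot 81 = 317520$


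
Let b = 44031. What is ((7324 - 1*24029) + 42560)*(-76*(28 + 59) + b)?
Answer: 967468245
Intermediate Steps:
((7324 - 1*24029) + 42560)*(-76*(28 + 59) + b) = ((7324 - 1*24029) + 42560)*(-76*(28 + 59) + 44031) = ((7324 - 24029) + 42560)*(-76*87 + 44031) = (-16705 + 42560)*(-6612 + 44031) = 25855*37419 = 967468245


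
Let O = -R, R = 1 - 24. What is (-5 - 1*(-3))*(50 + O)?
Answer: -146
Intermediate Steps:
R = -23
O = 23 (O = -1*(-23) = 23)
(-5 - 1*(-3))*(50 + O) = (-5 - 1*(-3))*(50 + 23) = (-5 + 3)*73 = -2*73 = -146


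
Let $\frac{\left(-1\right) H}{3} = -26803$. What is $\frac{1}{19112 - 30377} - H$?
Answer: $- \frac{905807386}{11265} \approx -80409.0$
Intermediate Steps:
$H = 80409$ ($H = \left(-3\right) \left(-26803\right) = 80409$)
$\frac{1}{19112 - 30377} - H = \frac{1}{19112 - 30377} - 80409 = \frac{1}{-11265} - 80409 = - \frac{1}{11265} - 80409 = - \frac{905807386}{11265}$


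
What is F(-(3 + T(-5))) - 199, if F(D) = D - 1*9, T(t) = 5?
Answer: -216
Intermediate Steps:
F(D) = -9 + D (F(D) = D - 9 = -9 + D)
F(-(3 + T(-5))) - 199 = (-9 - (3 + 5)) - 199 = (-9 - 1*8) - 199 = (-9 - 8) - 199 = -17 - 199 = -216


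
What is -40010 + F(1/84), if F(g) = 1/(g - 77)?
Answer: -258744754/6467 ≈ -40010.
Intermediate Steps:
F(g) = 1/(-77 + g)
-40010 + F(1/84) = -40010 + 1/(-77 + 1/84) = -40010 + 1/(-6467/84) = -40010 - 84/6467 = -258744754/6467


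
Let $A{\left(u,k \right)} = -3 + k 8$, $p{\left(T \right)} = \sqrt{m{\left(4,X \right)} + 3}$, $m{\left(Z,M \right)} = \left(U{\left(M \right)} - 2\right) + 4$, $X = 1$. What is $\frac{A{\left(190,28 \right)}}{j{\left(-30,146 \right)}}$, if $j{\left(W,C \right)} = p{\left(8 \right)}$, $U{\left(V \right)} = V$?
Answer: $\frac{221 \sqrt{6}}{6} \approx 90.223$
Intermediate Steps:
$m{\left(Z,M \right)} = 2 + M$ ($m{\left(Z,M \right)} = \left(M - 2\right) + 4 = \left(-2 + M\right) + 4 = 2 + M$)
$p{\left(T \right)} = \sqrt{6}$ ($p{\left(T \right)} = \sqrt{\left(2 + 1\right) + 3} = \sqrt{3 + 3} = \sqrt{6}$)
$j{\left(W,C \right)} = \sqrt{6}$
$A{\left(u,k \right)} = -3 + 8 k$
$\frac{A{\left(190,28 \right)}}{j{\left(-30,146 \right)}} = \frac{-3 + 8 \cdot 28}{\sqrt{6}} = \left(-3 + 224\right) \frac{\sqrt{6}}{6} = 221 \frac{\sqrt{6}}{6} = \frac{221 \sqrt{6}}{6}$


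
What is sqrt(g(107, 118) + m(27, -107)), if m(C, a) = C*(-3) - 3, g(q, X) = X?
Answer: sqrt(34) ≈ 5.8309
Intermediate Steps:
m(C, a) = -3 - 3*C (m(C, a) = -3*C - 3 = -3 - 3*C)
sqrt(g(107, 118) + m(27, -107)) = sqrt(118 + (-3 - 3*27)) = sqrt(118 + (-3 - 81)) = sqrt(118 - 84) = sqrt(34)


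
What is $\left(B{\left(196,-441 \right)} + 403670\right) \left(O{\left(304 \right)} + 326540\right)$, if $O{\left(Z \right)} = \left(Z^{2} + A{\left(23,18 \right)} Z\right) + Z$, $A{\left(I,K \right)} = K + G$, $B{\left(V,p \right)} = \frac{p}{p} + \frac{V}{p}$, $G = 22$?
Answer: $\frac{1567363959700}{9} \approx 1.7415 \cdot 10^{11}$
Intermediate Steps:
$B{\left(V,p \right)} = 1 + \frac{V}{p}$
$A{\left(I,K \right)} = 22 + K$ ($A{\left(I,K \right)} = K + 22 = 22 + K$)
$O{\left(Z \right)} = Z^{2} + 41 Z$ ($O{\left(Z \right)} = \left(Z^{2} + \left(22 + 18\right) Z\right) + Z = \left(Z^{2} + 40 Z\right) + Z = Z^{2} + 41 Z$)
$\left(B{\left(196,-441 \right)} + 403670\right) \left(O{\left(304 \right)} + 326540\right) = \left(\frac{196 - 441}{-441} + 403670\right) \left(304 \left(41 + 304\right) + 326540\right) = \left(\left(- \frac{1}{441}\right) \left(-245\right) + 403670\right) \left(304 \cdot 345 + 326540\right) = \left(\frac{5}{9} + 403670\right) \left(104880 + 326540\right) = \frac{3633035}{9} \cdot 431420 = \frac{1567363959700}{9}$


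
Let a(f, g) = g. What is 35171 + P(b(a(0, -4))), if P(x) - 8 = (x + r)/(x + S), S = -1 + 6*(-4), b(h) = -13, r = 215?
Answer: 668300/19 ≈ 35174.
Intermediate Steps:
S = -25 (S = -1 - 24 = -25)
P(x) = 8 + (215 + x)/(-25 + x) (P(x) = 8 + (x + 215)/(x - 25) = 8 + (215 + x)/(-25 + x))
35171 + P(b(a(0, -4))) = 35171 + 3*(5 + 3*(-13))/(-25 - 13) = 35171 + 3*(5 - 39)/(-38) = 35171 + 3*(-1/38)*(-34) = 35171 + 51/19 = 668300/19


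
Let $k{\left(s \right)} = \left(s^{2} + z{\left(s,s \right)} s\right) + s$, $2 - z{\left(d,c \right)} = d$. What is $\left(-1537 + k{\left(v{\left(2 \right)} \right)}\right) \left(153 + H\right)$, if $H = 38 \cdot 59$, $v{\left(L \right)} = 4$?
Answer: $-3652375$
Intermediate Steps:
$z{\left(d,c \right)} = 2 - d$
$H = 2242$
$k{\left(s \right)} = s + s^{2} + s \left(2 - s\right)$ ($k{\left(s \right)} = \left(s^{2} + \left(2 - s\right) s\right) + s = \left(s^{2} + s \left(2 - s\right)\right) + s = s + s^{2} + s \left(2 - s\right)$)
$\left(-1537 + k{\left(v{\left(2 \right)} \right)}\right) \left(153 + H\right) = \left(-1537 + 3 \cdot 4\right) \left(153 + 2242\right) = \left(-1537 + 12\right) 2395 = \left(-1525\right) 2395 = -3652375$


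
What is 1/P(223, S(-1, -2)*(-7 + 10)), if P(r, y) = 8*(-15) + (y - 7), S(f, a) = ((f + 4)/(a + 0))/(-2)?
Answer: -4/499 ≈ -0.0080160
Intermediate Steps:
S(f, a) = -(4 + f)/(2*a) (S(f, a) = ((4 + f)/a)*(-1/2) = -(4 + f)/(2*a))
P(r, y) = -127 + y (P(r, y) = -120 + (-7 + y) = -127 + y)
1/P(223, S(-1, -2)*(-7 + 10)) = 1/(-127 + ((1/2)*(-4 - 1*(-1))/(-2))*(-7 + 10)) = 1/(-127 + ((1/2)*(-1/2)*(-4 + 1))*3) = 1/(-127 + ((1/2)*(-1/2)*(-3))*3) = 1/(-127 + (3/4)*3) = 1/(-127 + 9/4) = 1/(-499/4) = -4/499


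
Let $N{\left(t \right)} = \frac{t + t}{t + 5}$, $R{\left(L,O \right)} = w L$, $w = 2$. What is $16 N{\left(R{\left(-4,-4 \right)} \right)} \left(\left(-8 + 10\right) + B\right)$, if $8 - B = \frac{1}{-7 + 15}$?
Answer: $\frac{2528}{3} \approx 842.67$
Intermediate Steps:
$B = \frac{63}{8}$ ($B = 8 - \frac{1}{-7 + 15} = 8 - \frac{1}{8} = \frac{63}{8} \approx 7.875$)
$R{\left(L,O \right)} = 2 L$
$N{\left(t \right)} = \frac{2 t}{5 + t}$
$16 N{\left(R{\left(-4,-4 \right)} \right)} \left(\left(-8 + 10\right) + B\right) = 16 \frac{2 \cdot 2 \left(-4\right)}{5 + 2 \left(-4\right)} \left(\left(-8 + 10\right) + \frac{63}{8}\right) = 16 \cdot 2 \left(-8\right) \frac{1}{5 - 8} \left(2 + \frac{63}{8}\right) = 16 \cdot 2 \left(-8\right) \frac{1}{-3} \cdot \frac{79}{8} = 16 \cdot 2 \left(-8\right) \left(- \frac{1}{3}\right) \frac{79}{8} = 16 \cdot \frac{16}{3} \cdot \frac{79}{8} = \frac{256}{3} \cdot \frac{79}{8} = \frac{2528}{3}$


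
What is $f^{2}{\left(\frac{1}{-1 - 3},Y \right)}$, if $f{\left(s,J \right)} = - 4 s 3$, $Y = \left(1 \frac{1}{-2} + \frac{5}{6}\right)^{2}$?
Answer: $9$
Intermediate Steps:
$Y = \frac{1}{9}$ ($Y = \left(1 \left(- \frac{1}{2}\right) + 5 \cdot \frac{1}{6}\right)^{2} = \left(- \frac{1}{2} + \frac{5}{6}\right)^{2} = \left(\frac{1}{3}\right)^{2} = \frac{1}{9} \approx 0.11111$)
$f{\left(s,J \right)} = - 12 s$
$f^{2}{\left(\frac{1}{-1 - 3},Y \right)} = \left(- \frac{12}{-1 - 3}\right)^{2} = \left(- \frac{12}{-4}\right)^{2} = \left(\left(-12\right) \left(- \frac{1}{4}\right)\right)^{2} = 3^{2} = 9$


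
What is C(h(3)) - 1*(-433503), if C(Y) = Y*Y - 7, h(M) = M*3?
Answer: 433577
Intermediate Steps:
h(M) = 3*M
C(Y) = -7 + Y² (C(Y) = Y² - 7 = -7 + Y²)
C(h(3)) - 1*(-433503) = (-7 + (3*3)²) - 1*(-433503) = (-7 + 9²) + 433503 = (-7 + 81) + 433503 = 74 + 433503 = 433577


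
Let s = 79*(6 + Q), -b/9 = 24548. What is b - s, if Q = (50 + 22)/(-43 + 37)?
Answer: -220458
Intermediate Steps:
b = -220932 (b = -9*24548 = -220932)
Q = -12 (Q = 72/(-6) = 72*(-⅙) = -12)
s = -474 (s = 79*(6 - 12) = 79*(-6) = -474)
b - s = -220932 - 1*(-474) = -220932 + 474 = -220458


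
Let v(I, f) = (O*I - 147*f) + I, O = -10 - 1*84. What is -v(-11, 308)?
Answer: 44253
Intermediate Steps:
O = -94 (O = -10 - 84 = -94)
v(I, f) = -147*f - 93*I (v(I, f) = (-94*I - 147*f) + I = (-147*f - 94*I) + I = -147*f - 93*I)
-v(-11, 308) = -(-147*308 - 93*(-11)) = -(-45276 + 1023) = -1*(-44253) = 44253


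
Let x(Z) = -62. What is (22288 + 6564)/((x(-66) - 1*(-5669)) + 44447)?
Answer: 14426/25027 ≈ 0.57642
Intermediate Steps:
(22288 + 6564)/((x(-66) - 1*(-5669)) + 44447) = (22288 + 6564)/((-62 - 1*(-5669)) + 44447) = 28852/((-62 + 5669) + 44447) = 28852/(5607 + 44447) = 28852/50054 = 28852*(1/50054) = 14426/25027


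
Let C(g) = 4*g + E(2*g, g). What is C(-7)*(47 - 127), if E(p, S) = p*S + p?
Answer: -4480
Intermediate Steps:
E(p, S) = p + S*p (E(p, S) = S*p + p = p + S*p)
C(g) = 4*g + 2*g*(1 + g) (C(g) = 4*g + (2*g)*(1 + g) = 4*g + 2*g*(1 + g))
C(-7)*(47 - 127) = (2*(-7)*(3 - 7))*(47 - 127) = (2*(-7)*(-4))*(-80) = 56*(-80) = -4480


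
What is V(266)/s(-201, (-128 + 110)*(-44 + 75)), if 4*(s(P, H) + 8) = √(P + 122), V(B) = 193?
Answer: -24704/1103 - 772*I*√79/1103 ≈ -22.397 - 6.2209*I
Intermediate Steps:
s(P, H) = -8 + √(122 + P)/4 (s(P, H) = -8 + √(P + 122)/4 = -8 + √(122 + P)/4)
V(266)/s(-201, (-128 + 110)*(-44 + 75)) = 193/(-8 + √(122 - 201)/4) = 193/(-8 + √(-79)/4) = 193/(-8 + (I*√79)/4) = 193/(-8 + I*√79/4)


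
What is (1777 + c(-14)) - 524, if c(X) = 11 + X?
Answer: 1250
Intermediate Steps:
(1777 + c(-14)) - 524 = (1777 + (11 - 14)) - 524 = (1777 - 3) - 524 = 1774 - 524 = 1250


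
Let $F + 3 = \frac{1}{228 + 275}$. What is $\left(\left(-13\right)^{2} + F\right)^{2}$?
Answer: $\frac{6972083001}{253009} \approx 27557.0$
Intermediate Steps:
$F = - \frac{1508}{503}$ ($F = -3 + \frac{1}{228 + 275} = -3 + \frac{1}{503} = - \frac{1508}{503} \approx -2.998$)
$\left(\left(-13\right)^{2} + F\right)^{2} = \left(\left(-13\right)^{2} - \frac{1508}{503}\right)^{2} = \left(169 - \frac{1508}{503}\right)^{2} = \left(\frac{83499}{503}\right)^{2} = \frac{6972083001}{253009}$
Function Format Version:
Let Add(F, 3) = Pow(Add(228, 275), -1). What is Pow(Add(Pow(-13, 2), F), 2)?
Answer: Rational(6972083001, 253009) ≈ 27557.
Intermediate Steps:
F = Rational(-1508, 503) (F = Add(-3, Pow(Add(228, 275), -1)) = Add(-3, Pow(503, -1)) = Add(-3, Rational(1, 503)) = Rational(-1508, 503) ≈ -2.9980)
Pow(Add(Pow(-13, 2), F), 2) = Pow(Add(Pow(-13, 2), Rational(-1508, 503)), 2) = Pow(Add(169, Rational(-1508, 503)), 2) = Pow(Rational(83499, 503), 2) = Rational(6972083001, 253009)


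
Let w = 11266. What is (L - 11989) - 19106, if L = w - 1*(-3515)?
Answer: -16314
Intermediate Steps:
L = 14781 (L = 11266 - 1*(-3515) = 11266 + 3515 = 14781)
(L - 11989) - 19106 = (14781 - 11989) - 19106 = 2792 - 19106 = -16314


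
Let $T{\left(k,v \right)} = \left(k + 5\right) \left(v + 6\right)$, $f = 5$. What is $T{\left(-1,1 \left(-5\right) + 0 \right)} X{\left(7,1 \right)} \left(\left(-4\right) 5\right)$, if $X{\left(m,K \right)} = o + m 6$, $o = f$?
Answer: $-3760$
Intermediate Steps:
$o = 5$
$X{\left(m,K \right)} = 5 + 6 m$ ($X{\left(m,K \right)} = 5 + m 6 = 5 + 6 m$)
$T{\left(k,v \right)} = \left(5 + k\right) \left(6 + v\right)$
$T{\left(-1,1 \left(-5\right) + 0 \right)} X{\left(7,1 \right)} \left(\left(-4\right) 5\right) = \left(30 + 5 \left(1 \left(-5\right) + 0\right) + 6 \left(-1\right) - \left(1 \left(-5\right) + 0\right)\right) \left(5 + 6 \cdot 7\right) \left(\left(-4\right) 5\right) = \left(30 + 5 \left(-5 + 0\right) - 6 - \left(-5 + 0\right)\right) \left(5 + 42\right) \left(-20\right) = \left(30 + 5 \left(-5\right) - 6 - -5\right) 47 \left(-20\right) = \left(30 - 25 - 6 + 5\right) 47 \left(-20\right) = 4 \cdot 47 \left(-20\right) = 188 \left(-20\right) = -3760$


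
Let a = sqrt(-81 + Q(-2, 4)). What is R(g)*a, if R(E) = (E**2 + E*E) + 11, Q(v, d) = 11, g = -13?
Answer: 349*I*sqrt(70) ≈ 2919.9*I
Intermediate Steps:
R(E) = 11 + 2*E**2 (R(E) = (E**2 + E**2) + 11 = 2*E**2 + 11 = 11 + 2*E**2)
a = I*sqrt(70) (a = sqrt(-81 + 11) = sqrt(-70) = I*sqrt(70) ≈ 8.3666*I)
R(g)*a = (11 + 2*(-13)**2)*(I*sqrt(70)) = (11 + 2*169)*(I*sqrt(70)) = (11 + 338)*(I*sqrt(70)) = 349*(I*sqrt(70)) = 349*I*sqrt(70)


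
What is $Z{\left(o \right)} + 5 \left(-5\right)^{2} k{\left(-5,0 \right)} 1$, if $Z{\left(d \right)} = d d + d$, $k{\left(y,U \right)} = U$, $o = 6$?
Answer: $42$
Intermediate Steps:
$Z{\left(d \right)} = d + d^{2}$ ($Z{\left(d \right)} = d^{2} + d = d + d^{2}$)
$Z{\left(o \right)} + 5 \left(-5\right)^{2} k{\left(-5,0 \right)} 1 = 6 \left(1 + 6\right) + 5 \left(-5\right)^{2} \cdot 0 \cdot 1 = 6 \cdot 7 + 5 \cdot 25 \cdot 0 \cdot 1 = 42 + 125 \cdot 0 \cdot 1 = 42 + 0 \cdot 1 = 42 + 0 = 42$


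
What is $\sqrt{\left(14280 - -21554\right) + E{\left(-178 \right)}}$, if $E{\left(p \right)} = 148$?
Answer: $3 \sqrt{3998} \approx 189.69$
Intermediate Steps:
$\sqrt{\left(14280 - -21554\right) + E{\left(-178 \right)}} = \sqrt{\left(14280 - -21554\right) + 148} = \sqrt{\left(14280 + 21554\right) + 148} = \sqrt{35834 + 148} = \sqrt{35982} = 3 \sqrt{3998}$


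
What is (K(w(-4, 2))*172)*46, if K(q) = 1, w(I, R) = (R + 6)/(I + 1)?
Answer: 7912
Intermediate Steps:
w(I, R) = (6 + R)/(1 + I)
(K(w(-4, 2))*172)*46 = (1*172)*46 = 172*46 = 7912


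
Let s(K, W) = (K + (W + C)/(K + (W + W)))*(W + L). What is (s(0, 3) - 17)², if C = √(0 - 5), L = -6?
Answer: 341 + 37*I*√5/2 ≈ 341.0 + 41.367*I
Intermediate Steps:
C = I*√5 (C = √(-5) = I*√5 ≈ 2.2361*I)
s(K, W) = (-6 + W)*(K + (W + I*√5)/(K + 2*W)) (s(K, W) = (K + (W + I*√5)/(K + (W + W)))*(W - 6) = (K + (W + I*√5)/(K + 2*W))*(-6 + W) = (-6 + W)*(K + (W + I*√5)/(K + 2*W)))
(s(0, 3) - 17)² = ((3² - 6*3 - 6*0² + 3*0² - 12*0*3 - 6*I*√5 + 2*0*3² + I*3*√5)/(0 + 2*3) - 17)² = ((9 - 18 - 6*0 + 3*0 + 0 - 6*I*√5 + 2*0*9 + 3*I*√5)/(0 + 6) - 17)² = ((9 - 18 + 0 + 0 + 0 - 6*I*√5 + 0 + 3*I*√5)/6 - 17)² = ((-9 - 3*I*√5)/6 - 17)² = ((-3/2 - I*√5/2) - 17)² = (-37/2 - I*√5/2)²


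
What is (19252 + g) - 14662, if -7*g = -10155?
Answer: 42285/7 ≈ 6040.7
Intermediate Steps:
g = 10155/7 (g = -⅐*(-10155) = 10155/7 ≈ 1450.7)
(19252 + g) - 14662 = (19252 + 10155/7) - 14662 = 144919/7 - 14662 = 42285/7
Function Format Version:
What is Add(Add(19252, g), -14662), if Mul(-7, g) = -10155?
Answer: Rational(42285, 7) ≈ 6040.7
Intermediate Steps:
g = Rational(10155, 7) (g = Mul(Rational(-1, 7), -10155) = Rational(10155, 7) ≈ 1450.7)
Add(Add(19252, g), -14662) = Add(Add(19252, Rational(10155, 7)), -14662) = Add(Rational(144919, 7), -14662) = Rational(42285, 7)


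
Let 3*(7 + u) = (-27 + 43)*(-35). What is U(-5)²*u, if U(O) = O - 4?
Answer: -15687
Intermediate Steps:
U(O) = -4 + O
u = -581/3 (u = -7 + ((-27 + 43)*(-35))/3 = -7 + (16*(-35))/3 = -7 + (⅓)*(-560) = -7 - 560/3 = -581/3 ≈ -193.67)
U(-5)²*u = (-4 - 5)²*(-581/3) = (-9)²*(-581/3) = 81*(-581/3) = -15687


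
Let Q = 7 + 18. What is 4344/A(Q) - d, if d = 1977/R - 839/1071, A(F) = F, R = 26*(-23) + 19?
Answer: 919610732/5167575 ≈ 177.96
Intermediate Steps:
R = -579 (R = -598 + 19 = -579)
Q = 25
d = -867716/206703 (d = 1977/(-579) - 839/1071 = 1977*(-1/579) - 839*1/1071 = -659/193 - 839/1071 = -867716/206703 ≈ -4.1979)
4344/A(Q) - d = 4344/25 - 1*(-867716/206703) = 4344*(1/25) + 867716/206703 = 4344/25 + 867716/206703 = 919610732/5167575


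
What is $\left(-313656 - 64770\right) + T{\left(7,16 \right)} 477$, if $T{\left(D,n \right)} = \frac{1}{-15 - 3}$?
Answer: $- \frac{756905}{2} \approx -3.7845 \cdot 10^{5}$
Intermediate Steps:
$T{\left(D,n \right)} = - \frac{1}{18}$ ($T{\left(D,n \right)} = \frac{1}{-18} = - \frac{1}{18}$)
$\left(-313656 - 64770\right) + T{\left(7,16 \right)} 477 = \left(-313656 - 64770\right) - \frac{53}{2} = -378426 - \frac{53}{2} = - \frac{756905}{2}$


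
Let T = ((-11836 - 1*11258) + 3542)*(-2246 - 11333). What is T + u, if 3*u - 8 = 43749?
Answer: 796533581/3 ≈ 2.6551e+8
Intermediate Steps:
u = 43757/3 (u = 8/3 + (1/3)*43749 = 8/3 + 14583 = 43757/3 ≈ 14586.)
T = 265496608 (T = ((-11836 - 11258) + 3542)*(-13579) = (-23094 + 3542)*(-13579) = -19552*(-13579) = 265496608)
T + u = 265496608 + 43757/3 = 796533581/3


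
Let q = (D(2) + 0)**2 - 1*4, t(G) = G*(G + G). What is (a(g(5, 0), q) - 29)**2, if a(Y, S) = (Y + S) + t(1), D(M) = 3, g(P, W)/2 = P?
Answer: 144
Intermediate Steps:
t(G) = 2*G**2 (t(G) = G*(2*G) = 2*G**2)
g(P, W) = 2*P
q = 5 (q = (3 + 0)**2 - 1*4 = 3**2 - 4 = 9 - 4 = 5)
a(Y, S) = 2 + S + Y (a(Y, S) = (Y + S) + 2*1**2 = (S + Y) + 2*1 = (S + Y) + 2 = 2 + S + Y)
(a(g(5, 0), q) - 29)**2 = ((2 + 5 + 2*5) - 29)**2 = ((2 + 5 + 10) - 29)**2 = (17 - 29)**2 = (-12)**2 = 144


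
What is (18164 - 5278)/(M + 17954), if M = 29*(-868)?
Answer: -6443/3609 ≈ -1.7853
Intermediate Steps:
M = -25172
(18164 - 5278)/(M + 17954) = (18164 - 5278)/(-25172 + 17954) = 12886/(-7218) = 12886*(-1/7218) = -6443/3609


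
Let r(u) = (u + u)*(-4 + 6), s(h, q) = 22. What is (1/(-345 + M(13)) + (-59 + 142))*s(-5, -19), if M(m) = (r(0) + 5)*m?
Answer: 255629/140 ≈ 1825.9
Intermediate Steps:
r(u) = 4*u (r(u) = (2*u)*2 = 4*u)
M(m) = 5*m (M(m) = (4*0 + 5)*m = (0 + 5)*m = 5*m)
(1/(-345 + M(13)) + (-59 + 142))*s(-5, -19) = (1/(-345 + 5*13) + (-59 + 142))*22 = (1/(-345 + 65) + 83)*22 = (1/(-280) + 83)*22 = (-1/280 + 83)*22 = (23239/280)*22 = 255629/140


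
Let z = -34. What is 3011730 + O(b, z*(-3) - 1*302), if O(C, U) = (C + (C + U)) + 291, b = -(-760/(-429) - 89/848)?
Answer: 547837586317/181896 ≈ 3.0118e+6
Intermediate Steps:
b = -606299/363792 (b = -(-760*(-1/429) - 89*1/848) = -(760/429 - 89/848) = -1*606299/363792 = -606299/363792 ≈ -1.6666)
O(C, U) = 291 + U + 2*C (O(C, U) = (U + 2*C) + 291 = 291 + U + 2*C)
3011730 + O(b, z*(-3) - 1*302) = 3011730 + (291 + (-34*(-3) - 1*302) + 2*(-606299/363792)) = 3011730 + (291 + (102 - 302) - 606299/181896) = 3011730 + (291 - 200 - 606299/181896) = 3011730 + 15946237/181896 = 547837586317/181896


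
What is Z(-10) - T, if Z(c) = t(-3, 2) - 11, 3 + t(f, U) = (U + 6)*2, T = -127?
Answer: 129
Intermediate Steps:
t(f, U) = 9 + 2*U (t(f, U) = -3 + (U + 6)*2 = -3 + (6 + U)*2 = -3 + (12 + 2*U) = 9 + 2*U)
Z(c) = 2 (Z(c) = (9 + 2*2) - 11 = (9 + 4) - 11 = 13 - 11 = 2)
Z(-10) - T = 2 - 1*(-127) = 2 + 127 = 129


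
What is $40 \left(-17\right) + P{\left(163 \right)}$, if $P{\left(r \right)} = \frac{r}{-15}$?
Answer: $- \frac{10363}{15} \approx -690.87$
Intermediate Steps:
$P{\left(r \right)} = - \frac{r}{15}$ ($P{\left(r \right)} = r \left(- \frac{1}{15}\right) = - \frac{r}{15}$)
$40 \left(-17\right) + P{\left(163 \right)} = 40 \left(-17\right) - \frac{163}{15} = -680 - \frac{163}{15} = - \frac{10363}{15}$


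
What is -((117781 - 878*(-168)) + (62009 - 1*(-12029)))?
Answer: -339323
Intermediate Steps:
-((117781 - 878*(-168)) + (62009 - 1*(-12029))) = -((117781 + 147504) + (62009 + 12029)) = -(265285 + 74038) = -1*339323 = -339323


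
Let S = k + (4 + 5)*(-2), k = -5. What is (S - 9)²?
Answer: 1024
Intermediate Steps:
S = -23 (S = -5 + (4 + 5)*(-2) = -5 + 9*(-2) = -5 - 18 = -23)
(S - 9)² = (-23 - 9)² = (-32)² = 1024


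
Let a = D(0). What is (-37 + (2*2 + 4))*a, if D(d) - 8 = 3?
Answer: -319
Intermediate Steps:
D(d) = 11 (D(d) = 8 + 3 = 11)
a = 11
(-37 + (2*2 + 4))*a = (-37 + (2*2 + 4))*11 = (-37 + (4 + 4))*11 = (-37 + 8)*11 = -29*11 = -319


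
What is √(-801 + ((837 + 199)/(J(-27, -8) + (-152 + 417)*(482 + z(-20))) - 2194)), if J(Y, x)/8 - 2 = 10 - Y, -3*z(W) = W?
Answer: I*√113549588761153/194713 ≈ 54.727*I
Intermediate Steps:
z(W) = -W/3
J(Y, x) = 96 - 8*Y (J(Y, x) = 16 + 8*(10 - Y) = 16 + (80 - 8*Y) = 96 - 8*Y)
√(-801 + ((837 + 199)/(J(-27, -8) + (-152 + 417)*(482 + z(-20))) - 2194)) = √(-801 + ((837 + 199)/((96 - 8*(-27)) + (-152 + 417)*(482 - ⅓*(-20))) - 2194)) = √(-801 + (1036/((96 + 216) + 265*(482 + 20/3)) - 2194)) = √(-801 + (1036/(312 + 265*(1466/3)) - 2194)) = √(-801 + (1036/(312 + 388490/3) - 2194)) = √(-801 + (1036/(389426/3) - 2194)) = √(-801 + (1036*(3/389426) - 2194)) = √(-801 + (1554/194713 - 2194)) = √(-801 - 427198768/194713) = √(-583163881/194713) = I*√113549588761153/194713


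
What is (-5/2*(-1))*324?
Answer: 810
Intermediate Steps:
(-5/2*(-1))*324 = (-5*½*(-1))*324 = -5/2*(-1)*324 = (5/2)*324 = 810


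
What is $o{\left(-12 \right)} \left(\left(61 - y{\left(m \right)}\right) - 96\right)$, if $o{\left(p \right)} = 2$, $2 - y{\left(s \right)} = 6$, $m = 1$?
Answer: $-62$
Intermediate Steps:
$y{\left(s \right)} = -4$ ($y{\left(s \right)} = 2 - 6 = -4$)
$o{\left(-12 \right)} \left(\left(61 - y{\left(m \right)}\right) - 96\right) = 2 \left(\left(61 - -4\right) - 96\right) = 2 \left(\left(61 + 4\right) - 96\right) = 2 \left(65 - 96\right) = 2 \left(-31\right) = -62$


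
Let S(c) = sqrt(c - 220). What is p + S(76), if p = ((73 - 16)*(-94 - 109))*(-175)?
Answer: 2024925 + 12*I ≈ 2.0249e+6 + 12.0*I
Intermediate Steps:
S(c) = sqrt(-220 + c)
p = 2024925 (p = (57*(-203))*(-175) = -11571*(-175) = 2024925)
p + S(76) = 2024925 + sqrt(-220 + 76) = 2024925 + sqrt(-144) = 2024925 + 12*I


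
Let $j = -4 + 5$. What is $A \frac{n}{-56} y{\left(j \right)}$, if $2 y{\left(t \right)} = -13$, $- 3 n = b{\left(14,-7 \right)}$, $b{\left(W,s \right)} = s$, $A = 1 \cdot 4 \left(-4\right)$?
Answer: $- \frac{13}{3} \approx -4.3333$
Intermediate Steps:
$A = -16$ ($A = 4 \left(-4\right) = -16$)
$j = 1$
$n = \frac{7}{3}$ ($n = \left(- \frac{1}{3}\right) \left(-7\right) = \frac{7}{3} \approx 2.3333$)
$y{\left(t \right)} = - \frac{13}{2}$ ($y{\left(t \right)} = \frac{1}{2} \left(-13\right) = - \frac{13}{2}$)
$A \frac{n}{-56} y{\left(j \right)} = - 16 \frac{7}{3 \left(-56\right)} \left(- \frac{13}{2}\right) = - 16 \cdot \frac{7}{3} \left(- \frac{1}{56}\right) \left(- \frac{13}{2}\right) = \left(-16\right) \left(- \frac{1}{24}\right) \left(- \frac{13}{2}\right) = \frac{2}{3} \left(- \frac{13}{2}\right) = - \frac{13}{3}$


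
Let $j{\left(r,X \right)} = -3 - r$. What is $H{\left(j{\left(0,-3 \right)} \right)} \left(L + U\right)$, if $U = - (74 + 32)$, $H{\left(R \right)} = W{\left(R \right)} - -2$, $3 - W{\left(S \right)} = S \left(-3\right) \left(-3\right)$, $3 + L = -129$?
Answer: $-7616$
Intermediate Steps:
$L = -132$ ($L = -3 - 129 = -132$)
$W{\left(S \right)} = 3 - 9 S$ ($W{\left(S \right)} = 3 - S \left(-3\right) \left(-3\right) = 3 - - 3 S \left(-3\right) = 3 - 9 S$)
$H{\left(R \right)} = 5 - 9 R$ ($H{\left(R \right)} = \left(3 - 9 R\right) - -2 = \left(3 - 9 R\right) + 2 = 5 - 9 R$)
$U = -106$ ($U = \left(-1\right) 106 = -106$)
$H{\left(j{\left(0,-3 \right)} \right)} \left(L + U\right) = \left(5 - 9 \left(-3 - 0\right)\right) \left(-132 - 106\right) = \left(5 - 9 \left(-3 + 0\right)\right) \left(-238\right) = \left(5 - -27\right) \left(-238\right) = \left(5 + 27\right) \left(-238\right) = 32 \left(-238\right) = -7616$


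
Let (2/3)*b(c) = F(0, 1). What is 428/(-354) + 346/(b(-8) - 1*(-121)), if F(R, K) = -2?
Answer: 305/177 ≈ 1.7232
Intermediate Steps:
b(c) = -3 (b(c) = (3/2)*(-2) = -3)
428/(-354) + 346/(b(-8) - 1*(-121)) = 428/(-354) + 346/(-3 - 1*(-121)) = 428*(-1/354) + 346/(-3 + 121) = -214/177 + 346/118 = -214/177 + 346*(1/118) = -214/177 + 173/59 = 305/177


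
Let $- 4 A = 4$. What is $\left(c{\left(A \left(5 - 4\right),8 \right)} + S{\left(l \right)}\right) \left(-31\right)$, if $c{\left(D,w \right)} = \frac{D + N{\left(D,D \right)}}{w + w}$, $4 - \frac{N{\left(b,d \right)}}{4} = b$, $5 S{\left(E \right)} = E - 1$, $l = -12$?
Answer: $\frac{3503}{80} \approx 43.787$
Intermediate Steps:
$A = -1$ ($A = \left(- \frac{1}{4}\right) 4 = -1$)
$S{\left(E \right)} = - \frac{1}{5} + \frac{E}{5}$ ($S{\left(E \right)} = \frac{E - 1}{5} = \frac{-1 + E}{5} = - \frac{1}{5} + \frac{E}{5}$)
$N{\left(b,d \right)} = 16 - 4 b$
$c{\left(D,w \right)} = \frac{16 - 3 D}{2 w}$ ($c{\left(D,w \right)} = \frac{D - \left(-16 + 4 D\right)}{w + w} = \frac{16 - 3 D}{2 w}$)
$\left(c{\left(A \left(5 - 4\right),8 \right)} + S{\left(l \right)}\right) \left(-31\right) = \left(\frac{16 - 3 \left(- (5 - 4)\right)}{2 \cdot 8} + \left(- \frac{1}{5} + \frac{1}{5} \left(-12\right)\right)\right) \left(-31\right) = \left(\frac{1}{2} \cdot \frac{1}{8} \left(16 - 3 \left(\left(-1\right) 1\right)\right) - \frac{13}{5}\right) \left(-31\right) = \left(\frac{1}{2} \cdot \frac{1}{8} \left(16 - -3\right) - \frac{13}{5}\right) \left(-31\right) = \left(\frac{1}{2} \cdot \frac{1}{8} \left(16 + 3\right) - \frac{13}{5}\right) \left(-31\right) = \left(\frac{1}{2} \cdot \frac{1}{8} \cdot 19 - \frac{13}{5}\right) \left(-31\right) = \left(\frac{19}{16} - \frac{13}{5}\right) \left(-31\right) = \left(- \frac{113}{80}\right) \left(-31\right) = \frac{3503}{80}$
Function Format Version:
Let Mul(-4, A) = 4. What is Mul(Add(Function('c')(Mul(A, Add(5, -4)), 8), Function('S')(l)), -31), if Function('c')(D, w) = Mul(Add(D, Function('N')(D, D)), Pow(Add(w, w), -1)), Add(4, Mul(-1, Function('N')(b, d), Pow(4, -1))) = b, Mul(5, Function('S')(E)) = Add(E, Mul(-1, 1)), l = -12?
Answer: Rational(3503, 80) ≈ 43.787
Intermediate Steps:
A = -1 (A = Mul(Rational(-1, 4), 4) = -1)
Function('S')(E) = Add(Rational(-1, 5), Mul(Rational(1, 5), E)) (Function('S')(E) = Mul(Rational(1, 5), Add(E, Mul(-1, 1))) = Mul(Rational(1, 5), Add(E, -1)) = Mul(Rational(1, 5), Add(-1, E)) = Add(Rational(-1, 5), Mul(Rational(1, 5), E)))
Function('N')(b, d) = Add(16, Mul(-4, b))
Function('c')(D, w) = Mul(Rational(1, 2), Pow(w, -1), Add(16, Mul(-3, D))) (Function('c')(D, w) = Mul(Add(D, Add(16, Mul(-4, D))), Pow(Add(w, w), -1)) = Mul(Add(16, Mul(-3, D)), Pow(Mul(2, w), -1)) = Mul(Add(16, Mul(-3, D)), Mul(Rational(1, 2), Pow(w, -1))) = Mul(Rational(1, 2), Pow(w, -1), Add(16, Mul(-3, D))))
Mul(Add(Function('c')(Mul(A, Add(5, -4)), 8), Function('S')(l)), -31) = Mul(Add(Mul(Rational(1, 2), Pow(8, -1), Add(16, Mul(-3, Mul(-1, Add(5, -4))))), Add(Rational(-1, 5), Mul(Rational(1, 5), -12))), -31) = Mul(Add(Mul(Rational(1, 2), Rational(1, 8), Add(16, Mul(-3, Mul(-1, 1)))), Add(Rational(-1, 5), Rational(-12, 5))), -31) = Mul(Add(Mul(Rational(1, 2), Rational(1, 8), Add(16, Mul(-3, -1))), Rational(-13, 5)), -31) = Mul(Add(Mul(Rational(1, 2), Rational(1, 8), Add(16, 3)), Rational(-13, 5)), -31) = Mul(Add(Mul(Rational(1, 2), Rational(1, 8), 19), Rational(-13, 5)), -31) = Mul(Add(Rational(19, 16), Rational(-13, 5)), -31) = Mul(Rational(-113, 80), -31) = Rational(3503, 80)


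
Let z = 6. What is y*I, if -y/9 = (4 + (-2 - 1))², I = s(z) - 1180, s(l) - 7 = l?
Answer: 10503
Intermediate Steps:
s(l) = 7 + l
I = -1167 (I = (7 + 6) - 1180 = 13 - 1180 = -1167)
y = -9 (y = -9*(4 + (-2 - 1))² = -9*(4 - 3)² = -9*1² = -9*1 = -9)
y*I = -9*(-1167) = 10503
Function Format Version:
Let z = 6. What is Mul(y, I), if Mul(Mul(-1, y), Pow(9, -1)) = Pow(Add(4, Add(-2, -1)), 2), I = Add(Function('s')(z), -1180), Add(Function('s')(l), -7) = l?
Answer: 10503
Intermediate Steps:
Function('s')(l) = Add(7, l)
I = -1167 (I = Add(Add(7, 6), -1180) = Add(13, -1180) = -1167)
y = -9 (y = Mul(-9, Pow(Add(4, Add(-2, -1)), 2)) = Mul(-9, Pow(Add(4, -3), 2)) = Mul(-9, Pow(1, 2)) = Mul(-9, 1) = -9)
Mul(y, I) = Mul(-9, -1167) = 10503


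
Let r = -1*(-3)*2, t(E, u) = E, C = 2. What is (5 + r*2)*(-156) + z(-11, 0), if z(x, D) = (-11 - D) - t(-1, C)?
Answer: -2662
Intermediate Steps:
r = 6 (r = 3*2 = 6)
z(x, D) = -10 - D (z(x, D) = (-11 - D) - 1*(-1) = (-11 - D) + 1 = -10 - D)
(5 + r*2)*(-156) + z(-11, 0) = (5 + 6*2)*(-156) + (-10 - 1*0) = (5 + 12)*(-156) + (-10 + 0) = 17*(-156) - 10 = -2652 - 10 = -2662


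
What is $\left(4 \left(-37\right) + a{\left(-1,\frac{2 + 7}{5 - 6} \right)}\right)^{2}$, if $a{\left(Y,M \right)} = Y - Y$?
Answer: $21904$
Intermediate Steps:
$a{\left(Y,M \right)} = 0$
$\left(4 \left(-37\right) + a{\left(-1,\frac{2 + 7}{5 - 6} \right)}\right)^{2} = \left(4 \left(-37\right) + 0\right)^{2} = \left(-148 + 0\right)^{2} = \left(-148\right)^{2} = 21904$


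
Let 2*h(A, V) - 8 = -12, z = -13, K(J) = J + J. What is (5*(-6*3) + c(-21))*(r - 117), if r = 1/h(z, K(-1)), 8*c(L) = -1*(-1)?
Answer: 168965/16 ≈ 10560.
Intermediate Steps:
K(J) = 2*J
c(L) = ⅛ (c(L) = (-1*(-1))/8 = (⅛)*1 = ⅛)
h(A, V) = -2 (h(A, V) = 4 + (½)*(-12) = 4 - 6 = -2)
r = -½ (r = 1/(-2) = -½ ≈ -0.50000)
(5*(-6*3) + c(-21))*(r - 117) = (5*(-6*3) + ⅛)*(-½ - 117) = (5*(-18) + ⅛)*(-235/2) = (-90 + ⅛)*(-235/2) = -719/8*(-235/2) = 168965/16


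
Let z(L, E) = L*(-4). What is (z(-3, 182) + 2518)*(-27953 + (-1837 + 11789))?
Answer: -45542530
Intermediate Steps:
z(L, E) = -4*L
(z(-3, 182) + 2518)*(-27953 + (-1837 + 11789)) = (-4*(-3) + 2518)*(-27953 + (-1837 + 11789)) = (12 + 2518)*(-27953 + 9952) = 2530*(-18001) = -45542530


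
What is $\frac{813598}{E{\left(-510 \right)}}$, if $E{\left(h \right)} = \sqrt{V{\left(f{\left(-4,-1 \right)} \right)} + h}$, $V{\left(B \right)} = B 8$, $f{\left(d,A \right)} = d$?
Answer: $- \frac{406799 i \sqrt{542}}{271} \approx - 34947.0 i$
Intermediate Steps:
$V{\left(B \right)} = 8 B$
$E{\left(h \right)} = \sqrt{-32 + h}$ ($E{\left(h \right)} = \sqrt{8 \left(-4\right) + h} = \sqrt{-32 + h}$)
$\frac{813598}{E{\left(-510 \right)}} = \frac{813598}{\sqrt{-32 - 510}} = \frac{813598}{\sqrt{-542}} = \frac{813598}{i \sqrt{542}} = 813598 \left(- \frac{i \sqrt{542}}{542}\right) = - \frac{406799 i \sqrt{542}}{271}$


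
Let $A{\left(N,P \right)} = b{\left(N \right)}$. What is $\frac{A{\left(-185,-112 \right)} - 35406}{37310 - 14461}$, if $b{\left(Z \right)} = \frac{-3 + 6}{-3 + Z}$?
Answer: $- \frac{6656331}{4295612} \approx -1.5496$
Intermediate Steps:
$b{\left(Z \right)} = \frac{3}{-3 + Z}$
$A{\left(N,P \right)} = \frac{3}{-3 + N}$
$\frac{A{\left(-185,-112 \right)} - 35406}{37310 - 14461} = \frac{\frac{3}{-3 - 185} - 35406}{37310 - 14461} = \frac{\frac{3}{-188} - 35406}{22849} = \left(3 \left(- \frac{1}{188}\right) - 35406\right) \frac{1}{22849} = \left(- \frac{3}{188} - 35406\right) \frac{1}{22849} = \left(- \frac{6656331}{188}\right) \frac{1}{22849} = - \frac{6656331}{4295612}$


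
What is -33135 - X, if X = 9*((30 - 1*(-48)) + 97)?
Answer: -34710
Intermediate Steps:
X = 1575 (X = 9*((30 + 48) + 97) = 9*(78 + 97) = 9*175 = 1575)
-33135 - X = -33135 - 1*1575 = -33135 - 1575 = -34710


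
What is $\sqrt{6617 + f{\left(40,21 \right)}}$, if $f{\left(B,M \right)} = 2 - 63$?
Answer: $2 \sqrt{1639} \approx 80.969$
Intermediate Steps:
$f{\left(B,M \right)} = -61$
$\sqrt{6617 + f{\left(40,21 \right)}} = \sqrt{6617 - 61} = \sqrt{6556} = 2 \sqrt{1639}$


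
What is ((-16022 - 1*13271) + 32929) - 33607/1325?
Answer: 4784093/1325 ≈ 3610.6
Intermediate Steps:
((-16022 - 1*13271) + 32929) - 33607/1325 = ((-16022 - 13271) + 32929) - 33607*1/1325 = (-29293 + 32929) - 33607/1325 = 3636 - 33607/1325 = 4784093/1325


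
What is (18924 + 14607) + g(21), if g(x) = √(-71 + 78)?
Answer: 33531 + √7 ≈ 33534.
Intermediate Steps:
g(x) = √7
(18924 + 14607) + g(21) = (18924 + 14607) + √7 = 33531 + √7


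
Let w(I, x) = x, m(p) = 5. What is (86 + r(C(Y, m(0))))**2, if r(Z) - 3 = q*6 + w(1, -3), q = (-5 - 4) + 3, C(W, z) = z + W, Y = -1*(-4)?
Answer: 2500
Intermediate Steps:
Y = 4
C(W, z) = W + z
q = -6 (q = -9 + 3 = -6)
r(Z) = -36 (r(Z) = 3 + (-6*6 - 3) = 3 + (-36 - 3) = 3 - 39 = -36)
(86 + r(C(Y, m(0))))**2 = (86 - 36)**2 = 50**2 = 2500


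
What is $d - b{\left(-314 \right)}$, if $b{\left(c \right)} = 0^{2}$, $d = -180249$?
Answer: $-180249$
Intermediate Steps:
$b{\left(c \right)} = 0$
$d - b{\left(-314 \right)} = -180249 - 0 = -180249 + 0 = -180249$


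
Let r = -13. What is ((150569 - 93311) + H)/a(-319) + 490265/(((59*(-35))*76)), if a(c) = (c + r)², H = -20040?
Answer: -1204949411/432463864 ≈ -2.7862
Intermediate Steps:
a(c) = (-13 + c)² (a(c) = (c - 13)² = (-13 + c)²)
((150569 - 93311) + H)/a(-319) + 490265/(((59*(-35))*76)) = ((150569 - 93311) - 20040)/((-13 - 319)²) + 490265/(((59*(-35))*76)) = (57258 - 20040)/((-332)²) + 490265/((-2065*76)) = 37218/110224 + 490265/(-156940) = 37218*(1/110224) + 490265*(-1/156940) = 18609/55112 - 98053/31388 = -1204949411/432463864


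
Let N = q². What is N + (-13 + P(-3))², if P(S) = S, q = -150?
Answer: 22756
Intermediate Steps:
N = 22500 (N = (-150)² = 22500)
N + (-13 + P(-3))² = 22500 + (-13 - 3)² = 22500 + (-16)² = 22500 + 256 = 22756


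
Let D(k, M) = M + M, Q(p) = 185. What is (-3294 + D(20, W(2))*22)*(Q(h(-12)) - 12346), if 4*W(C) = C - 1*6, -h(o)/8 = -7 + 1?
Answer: 40593418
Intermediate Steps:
h(o) = 48 (h(o) = -8*(-7 + 1) = -8*(-6) = 48)
W(C) = -3/2 + C/4 (W(C) = (C - 1*6)/4 = (C - 6)/4 = (-6 + C)/4 = -3/2 + C/4)
D(k, M) = 2*M
(-3294 + D(20, W(2))*22)*(Q(h(-12)) - 12346) = (-3294 + (2*(-3/2 + (1/4)*2))*22)*(185 - 12346) = (-3294 + (2*(-3/2 + 1/2))*22)*(-12161) = (-3294 + (2*(-1))*22)*(-12161) = (-3294 - 2*22)*(-12161) = (-3294 - 44)*(-12161) = -3338*(-12161) = 40593418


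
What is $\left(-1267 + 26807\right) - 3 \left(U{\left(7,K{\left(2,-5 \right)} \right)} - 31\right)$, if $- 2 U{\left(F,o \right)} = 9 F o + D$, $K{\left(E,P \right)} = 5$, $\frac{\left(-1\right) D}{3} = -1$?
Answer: $26110$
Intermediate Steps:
$D = 3$ ($D = \left(-3\right) \left(-1\right) = 3$)
$U{\left(F,o \right)} = - \frac{3}{2} - \frac{9 F o}{2}$ ($U{\left(F,o \right)} = - \frac{9 F o + 3}{2} = - \frac{3 + 9 F o}{2} = - \frac{3}{2} - \frac{9 F o}{2}$)
$\left(-1267 + 26807\right) - 3 \left(U{\left(7,K{\left(2,-5 \right)} \right)} - 31\right) = \left(-1267 + 26807\right) - 3 \left(\left(- \frac{3}{2} - \frac{63}{2} \cdot 5\right) - 31\right) = 25540 - 3 \left(\left(- \frac{3}{2} - \frac{315}{2}\right) - 31\right) = 25540 - 3 \left(-159 - 31\right) = 25540 - -570 = 25540 + 570 = 26110$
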